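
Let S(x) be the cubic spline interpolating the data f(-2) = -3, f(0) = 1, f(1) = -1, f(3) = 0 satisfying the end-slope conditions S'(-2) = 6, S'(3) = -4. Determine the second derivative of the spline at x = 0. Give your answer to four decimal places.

Write m_i for S''(x_i). With h_i = 2, 1, 2 and divided differences Δ_i = 2, -2, 1/2, the continuity of S' gives the tridiagonal system
  2·m_0 + 6·m_1 + 1·m_2 = 6(Δ_1 - Δ_0) = -24
  1·m_1 + 6·m_2 + 2·m_3 = 6(Δ_2 - Δ_1) = 15
Clamped end conditions give two more equations: 2h_0·m_0 + h_0·m_1 = 6(Δ_0 - S'(-2)) = -24 and h_2·m_2 + 2h_2·m_3 = 6(S'(3) - Δ_2) = -27.
Forward elimination and back-substitution give m_0 = -133/32, m_1 = -59/16, m_2 = 103/16, m_3 = -319/32.

-3.6875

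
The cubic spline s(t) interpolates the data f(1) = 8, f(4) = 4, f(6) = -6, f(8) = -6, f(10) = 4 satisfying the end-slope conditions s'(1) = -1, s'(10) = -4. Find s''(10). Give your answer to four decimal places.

-17.1884

With m_i denoting the second derivative at x_i, h_i = 3, 2, 2, 2, and Δ_i = (y_(i+1) − y_i)/h_i = -4/3, -5, 0, 5:
  3·m_0 + 10·m_1 + 2·m_2 = 6(Δ_1 - Δ_0) = -22
  2·m_1 + 8·m_2 + 2·m_3 = 6(Δ_2 - Δ_1) = 30
  2·m_2 + 8·m_3 + 2·m_4 = 6(Δ_3 - Δ_2) = 30
Clamped end conditions give two more equations: 2h_0·m_0 + h_0·m_1 = 6(Δ_0 - s'(1)) = -2 and h_3·m_3 + 2h_3·m_4 = 6(s'(10) - Δ_3) = -54.
Hence m_0 = 28/23, m_1 = -214/69, m_2 = 185/69, m_3 = 509/69, m_4 = -1186/69.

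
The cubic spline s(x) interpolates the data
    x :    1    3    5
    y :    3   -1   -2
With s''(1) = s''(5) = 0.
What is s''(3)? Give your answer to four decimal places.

1.1250

Let m_i = s''(x_i). Step sizes h_i = 2, 2; slopes of the chords Δ_i = (y_(i+1) - y_i)/h_i = -2, -1/2.
  2·m_0 + 8·m_1 + 2·m_2 = 6(Δ_1 - Δ_0) = 9
Natural end conditions: m_0 = m_2 = 0.
Solving the tridiagonal system: m_0 = 0, m_1 = 9/8, m_2 = 0.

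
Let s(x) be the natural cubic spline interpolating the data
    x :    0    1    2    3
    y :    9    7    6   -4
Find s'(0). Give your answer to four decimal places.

Write m_i for s''(x_i). With h_i = 1, 1, 1 and divided differences Δ_i = -2, -1, -10, the continuity of s' gives the tridiagonal system
  1·m_0 + 4·m_1 + 1·m_2 = 6(Δ_1 - Δ_0) = 6
  1·m_1 + 4·m_2 + 1·m_3 = 6(Δ_2 - Δ_1) = -54
Natural end conditions: m_0 = m_3 = 0.
Hence m_0 = 0, m_1 = 26/5, m_2 = -74/5, m_3 = 0.
On [0, 1], s'(x) = b_0 + 2c_0·x + 3d_0·x² with b_0 = Δ_0 - h_0(2m_0 + m_1)/6 = -43/15, c_0 = m_0/2 = 0, d_0 = (m_1 - m_0)/(6h_0) = 13/15. So s'(0) = -43/15.

-2.8667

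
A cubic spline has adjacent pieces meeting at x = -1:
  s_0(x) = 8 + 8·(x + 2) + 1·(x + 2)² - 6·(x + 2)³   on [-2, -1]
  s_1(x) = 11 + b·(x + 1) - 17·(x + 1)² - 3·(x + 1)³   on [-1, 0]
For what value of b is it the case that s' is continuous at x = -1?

-8

s_0'(x) = 8 + 2·(x + 2) - 18·(x + 2)², so s_0'(-1) = -8. On the right, s_1'(-1) = b, so b = -8.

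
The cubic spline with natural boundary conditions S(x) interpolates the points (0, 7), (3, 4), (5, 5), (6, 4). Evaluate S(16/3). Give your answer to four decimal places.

4.7857

Let m_i = S''(x_i). Step sizes h_i = 3, 2, 1; slopes of the chords Δ_i = (y_(i+1) - y_i)/h_i = -1, 1/2, -1.
  3·m_0 + 10·m_1 + 2·m_2 = 6(Δ_1 - Δ_0) = 9
  2·m_1 + 6·m_2 + 1·m_3 = 6(Δ_2 - Δ_1) = -9
Natural end conditions: m_0 = m_3 = 0.
Hence m_0 = 0, m_1 = 9/7, m_2 = -27/14, m_3 = 0.
On [5, 6], S(x) = 5 - 5/14·(x - 5) - 27/28·(x - 5)² + 9/28·(x - 5)³.
With (x - 5) = 1/3: S(16/3) = 67/14.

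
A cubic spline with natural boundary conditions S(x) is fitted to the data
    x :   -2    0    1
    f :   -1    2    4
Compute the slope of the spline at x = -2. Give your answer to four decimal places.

Let σ_i = S''(x_i). Step sizes h_i = 2, 1; slopes of the chords Δ_i = (y_(i+1) - y_i)/h_i = 3/2, 2.
  2·σ_0 + 6·σ_1 + 1·σ_2 = 6(Δ_1 - Δ_0) = 3
Natural end conditions: σ_0 = σ_2 = 0.
Solving the tridiagonal system: σ_0 = 0, σ_1 = 1/2, σ_2 = 0.
On [-2, 0], S'(x) = b_0 + 2c_0·(x + 2) + 3d_0·(x + 2)² with b_0 = Δ_0 - h_0(2σ_0 + σ_1)/6 = 4/3, c_0 = σ_0/2 = 0, d_0 = (σ_1 - σ_0)/(6h_0) = 1/24. So S'(-2) = 4/3.

1.3333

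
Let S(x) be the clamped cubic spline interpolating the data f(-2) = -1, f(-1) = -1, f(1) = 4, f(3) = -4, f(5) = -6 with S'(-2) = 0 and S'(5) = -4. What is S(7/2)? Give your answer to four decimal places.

-4.6521

With σ_i denoting the second derivative at x_i, h_i = 1, 2, 2, 2, and Δ_i = (y_(i+1) − y_i)/h_i = 0, 5/2, -4, -1:
  1·σ_0 + 6·σ_1 + 2·σ_2 = 6(Δ_1 - Δ_0) = 15
  2·σ_1 + 8·σ_2 + 2·σ_3 = 6(Δ_2 - Δ_1) = -39
  2·σ_2 + 8·σ_3 + 2·σ_4 = 6(Δ_3 - Δ_2) = 18
Clamped end conditions give two more equations: 2h_0·σ_0 + h_0·σ_1 = 6(Δ_0 - S'(-2)) = 0 and h_3·σ_3 + 2h_3·σ_4 = 6(S'(5) - Δ_3) = -18.
Solving the tridiagonal system: σ_0 = -239/86, σ_1 = 239/43, σ_2 = -1339/172, σ_3 = 523/86, σ_4 = -1297/172.
On [3, 5], S(x) = -4 - 437/172·(x - 3) + 523/172·(x - 3)² - 781/688·(x - 3)³.
With (x - 3) = 1/2: S(7/2) = -25605/5504.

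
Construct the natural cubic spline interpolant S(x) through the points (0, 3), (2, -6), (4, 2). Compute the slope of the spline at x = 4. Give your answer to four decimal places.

With M_i denoting the second derivative at x_i, h_i = 2, 2, and Δ_i = (y_(i+1) − y_i)/h_i = -9/2, 4:
  2·M_0 + 8·M_1 + 2·M_2 = 6(Δ_1 - Δ_0) = 51
Natural end conditions: M_0 = M_2 = 0.
Solving the tridiagonal system: M_0 = 0, M_1 = 51/8, M_2 = 0.
On [2, 4], S'(x) = b_1 + 2c_1·(x - 2) + 3d_1·(x - 2)² with b_1 = Δ_1 - h_1(2M_1 + M_2)/6 = -1/4, c_1 = M_1/2 = 51/16, d_1 = (M_2 - M_1)/(6h_1) = -17/32. So S'(4) = 49/8.

6.1250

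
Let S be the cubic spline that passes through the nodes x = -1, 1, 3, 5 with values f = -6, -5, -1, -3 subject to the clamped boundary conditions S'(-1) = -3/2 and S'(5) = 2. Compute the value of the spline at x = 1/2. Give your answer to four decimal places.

Let σ_i = S''(x_i). Step sizes h_i = 2, 2, 2; slopes of the chords Δ_i = (y_(i+1) - y_i)/h_i = 1/2, 2, -1.
  2·σ_0 + 8·σ_1 + 2·σ_2 = 6(Δ_1 - Δ_0) = 9
  2·σ_1 + 8·σ_2 + 2·σ_3 = 6(Δ_2 - Δ_1) = -18
Clamped end conditions give two more equations: 2h_0·σ_0 + h_0·σ_1 = 6(Δ_0 - S'(-1)) = 12 and h_2·σ_2 + 2h_2·σ_3 = 6(S'(5) - Δ_2) = 18.
Solving: σ_0 = 13/6, σ_1 = 5/3, σ_2 = -13/3, σ_3 = 20/3.
On [-1, 1], S(x) = -6 - 3/2·(x + 1) + 13/12·(x + 1)² - 1/24·(x + 1)³.
With (x + 1) = 3/2: S(1/2) = -381/64.

-5.9531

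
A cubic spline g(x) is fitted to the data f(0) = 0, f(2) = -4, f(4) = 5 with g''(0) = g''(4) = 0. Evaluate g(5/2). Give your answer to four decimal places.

Let M_i = g''(x_i). Step sizes h_i = 2, 2; slopes of the chords Δ_i = (y_(i+1) - y_i)/h_i = -2, 9/2.
  2·M_0 + 8·M_1 + 2·M_2 = 6(Δ_1 - Δ_0) = 39
Natural end conditions: M_0 = M_2 = 0.
Solving the tridiagonal system: M_0 = 0, M_1 = 39/8, M_2 = 0.
On [2, 4], g(x) = -4 + 5/4·(x - 2) + 39/16·(x - 2)² - 13/32·(x - 2)³.
With (x - 2) = 1/2: g(5/2) = -721/256.

-2.8164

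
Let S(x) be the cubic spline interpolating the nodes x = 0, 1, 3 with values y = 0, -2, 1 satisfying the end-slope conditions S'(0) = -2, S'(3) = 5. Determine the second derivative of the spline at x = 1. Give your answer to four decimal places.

Write M_i for S''(x_i). With h_i = 1, 2 and divided differences Δ_i = -2, 3/2, the continuity of S' gives the tridiagonal system
  1·M_0 + 6·M_1 + 2·M_2 = 6(Δ_1 - Δ_0) = 21
Clamped end conditions give two more equations: 2h_0·M_0 + h_0·M_1 = 6(Δ_0 - S'(0)) = 0 and h_1·M_1 + 2h_1·M_2 = 6(S'(3) - Δ_1) = 21.
Forward elimination and back-substitution give M_0 = -7/6, M_1 = 7/3, M_2 = 49/12.

2.3333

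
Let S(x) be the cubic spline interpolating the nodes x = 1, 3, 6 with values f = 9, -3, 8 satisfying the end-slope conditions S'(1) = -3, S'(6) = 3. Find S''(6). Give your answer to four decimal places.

-5.2667

Write σ_i for S''(x_i). With h_i = 2, 3 and divided differences Δ_i = -6, 11/3, the continuity of S' gives the tridiagonal system
  2·σ_0 + 10·σ_1 + 3·σ_2 = 6(Δ_1 - Δ_0) = 58
Clamped end conditions give two more equations: 2h_0·σ_0 + h_0·σ_1 = 6(Δ_0 - S'(1)) = -18 and h_1·σ_1 + 2h_1·σ_2 = 6(S'(6) - Δ_1) = -4.
Hence σ_0 = -91/10, σ_1 = 46/5, σ_2 = -79/15.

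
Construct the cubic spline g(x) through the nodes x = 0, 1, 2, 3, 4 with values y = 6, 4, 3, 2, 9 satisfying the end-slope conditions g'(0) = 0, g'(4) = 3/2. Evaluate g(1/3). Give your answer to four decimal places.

5.6065

With M_i denoting the second derivative at x_i, h_i = 1, 1, 1, 1, and Δ_i = (y_(i+1) − y_i)/h_i = -2, -1, -1, 7:
  1·M_0 + 4·M_1 + 1·M_2 = 6(Δ_1 - Δ_0) = 6
  1·M_1 + 4·M_2 + 1·M_3 = 6(Δ_2 - Δ_1) = 0
  1·M_2 + 4·M_3 + 1·M_4 = 6(Δ_3 - Δ_2) = 48
Clamped end conditions give two more equations: 2h_0·M_0 + h_0·M_1 = 6(Δ_0 - g'(0)) = -12 and h_3·M_3 + 2h_3·M_4 = 6(g'(4) - Δ_3) = -33.
Forward elimination and back-substitution give M_0 = -69/8, M_1 = 21/4, M_2 = -51/8, M_3 = 81/4, M_4 = -213/8.
On [0, 1], g(x) = 6 + 0·x - 69/16·x² + 37/16·x³.
With x = 1/3: g(1/3) = 1211/216.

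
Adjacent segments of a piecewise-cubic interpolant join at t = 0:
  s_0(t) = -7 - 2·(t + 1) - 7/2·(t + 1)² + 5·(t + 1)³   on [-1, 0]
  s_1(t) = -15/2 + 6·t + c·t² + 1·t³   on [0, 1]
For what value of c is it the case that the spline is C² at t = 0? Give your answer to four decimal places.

s_0''(t) = -7 + 30·(t + 1), so s_0''(0) = 23. On the right, s_1''(0) = 2c, so c = 23/2.

11.5000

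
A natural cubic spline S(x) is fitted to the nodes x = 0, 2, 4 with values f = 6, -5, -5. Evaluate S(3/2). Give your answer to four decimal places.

Let M_i = S''(x_i). Step sizes h_i = 2, 2; slopes of the chords Δ_i = (y_(i+1) - y_i)/h_i = -11/2, 0.
  2·M_0 + 8·M_1 + 2·M_2 = 6(Δ_1 - Δ_0) = 33
Natural end conditions: M_0 = M_2 = 0.
Solving the tridiagonal system: M_0 = 0, M_1 = 33/8, M_2 = 0.
On [0, 2], S(x) = 6 - 55/8·x + 0·x² + 11/32·x³.
With x = 3/2: S(3/2) = -807/256.

-3.1523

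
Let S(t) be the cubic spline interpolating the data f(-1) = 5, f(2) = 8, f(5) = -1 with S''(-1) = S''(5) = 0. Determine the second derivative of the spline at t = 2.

Put M_i = S'' at the i-th knot. Here h = (3, 3) and Δ = (1, -3), so the interior equations h_(i-1)·M_(i-1) + 2(h_(i-1)+h_i)·M_i + h_i·M_(i+1) = 6(Δ_i − Δ_(i-1)) read
  3·M_0 + 12·M_1 + 3·M_2 = 6(Δ_1 - Δ_0) = -24
Natural end conditions: M_0 = M_2 = 0.
Forward elimination and back-substitution give M_0 = 0, M_1 = -2, M_2 = 0.

-2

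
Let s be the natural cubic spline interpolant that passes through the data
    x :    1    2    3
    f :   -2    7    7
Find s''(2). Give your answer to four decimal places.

Put M_i = s'' at the i-th knot. Here h = (1, 1) and Δ = (9, 0), so the interior equations h_(i-1)·M_(i-1) + 2(h_(i-1)+h_i)·M_i + h_i·M_(i+1) = 6(Δ_i − Δ_(i-1)) read
  1·M_0 + 4·M_1 + 1·M_2 = 6(Δ_1 - Δ_0) = -54
Natural end conditions: M_0 = M_2 = 0.
Solving the tridiagonal system: M_0 = 0, M_1 = -27/2, M_2 = 0.

-13.5000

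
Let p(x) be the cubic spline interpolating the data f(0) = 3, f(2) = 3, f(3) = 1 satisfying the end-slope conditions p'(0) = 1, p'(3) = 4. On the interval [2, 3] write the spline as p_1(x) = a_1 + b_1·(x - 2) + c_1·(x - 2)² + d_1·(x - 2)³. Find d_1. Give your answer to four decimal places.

4.5000

Write σ_i for p''(x_i). With h_i = 2, 1 and divided differences Δ_i = 0, -2, the continuity of p' gives the tridiagonal system
  2·σ_0 + 6·σ_1 + 1·σ_2 = 6(Δ_1 - Δ_0) = -12
Clamped end conditions give two more equations: 2h_0·σ_0 + h_0·σ_1 = 6(Δ_0 - p'(0)) = -6 and h_1·σ_1 + 2h_1·σ_2 = 6(p'(3) - Δ_1) = 36.
Forward elimination and back-substitution give σ_0 = 3/2, σ_1 = -6, σ_2 = 21.
On [2, 3], with p_1(x) = a_1 + b_1·(x - 2) + c_1·(x - 2)² + d_1·(x - 2)³: c_1 = σ_1/2 = -3, d_1 = (σ_2 - σ_1)/(6h_1) = 9/2, b_1 = Δ_1 - h_1(2σ_1 + σ_2)/6 = -7/2.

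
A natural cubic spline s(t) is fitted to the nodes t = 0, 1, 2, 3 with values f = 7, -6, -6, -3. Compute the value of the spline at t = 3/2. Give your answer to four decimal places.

-7.2000

Write M_i for s''(x_i). With h_i = 1, 1, 1 and divided differences Δ_i = -13, 0, 3, the continuity of s' gives the tridiagonal system
  1·M_0 + 4·M_1 + 1·M_2 = 6(Δ_1 - Δ_0) = 78
  1·M_1 + 4·M_2 + 1·M_3 = 6(Δ_2 - Δ_1) = 18
Natural end conditions: M_0 = M_3 = 0.
Solving the tridiagonal system: M_0 = 0, M_1 = 98/5, M_2 = -2/5, M_3 = 0.
On [1, 2], s(t) = -6 - 97/15·(t - 1) + 49/5·(t - 1)² - 10/3·(t - 1)³.
With (t - 1) = 1/2: s(3/2) = -36/5.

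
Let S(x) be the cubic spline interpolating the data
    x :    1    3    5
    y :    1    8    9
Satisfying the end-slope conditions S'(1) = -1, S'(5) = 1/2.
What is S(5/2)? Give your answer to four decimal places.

Put σ_i = S'' at the i-th knot. Here h = (2, 2) and Δ = (7/2, 1/2), so the interior equations h_(i-1)·σ_(i-1) + 2(h_(i-1)+h_i)·σ_i + h_i·σ_(i+1) = 6(Δ_i − Δ_(i-1)) read
  2·σ_0 + 8·σ_1 + 2·σ_2 = 6(Δ_1 - Δ_0) = -18
Clamped end conditions give two more equations: 2h_0·σ_0 + h_0·σ_1 = 6(Δ_0 - S'(1)) = 27 and h_1·σ_1 + 2h_1·σ_2 = 6(S'(5) - Δ_1) = 0.
Solving the tridiagonal system: σ_0 = 75/8, σ_1 = -21/4, σ_2 = 21/8.
On [1, 3], S(x) = 1 - 1·(x - 1) + 75/16·(x - 1)² - 39/32·(x - 1)³.
With (x - 1) = 3/2: S(5/2) = 1519/256.

5.9336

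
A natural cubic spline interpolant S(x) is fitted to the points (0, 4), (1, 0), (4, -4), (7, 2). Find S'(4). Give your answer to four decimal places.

0.7126

Put σ_i = S'' at the i-th knot. Here h = (1, 3, 3) and Δ = (-4, -4/3, 2), so the interior equations h_(i-1)·σ_(i-1) + 2(h_(i-1)+h_i)·σ_i + h_i·σ_(i+1) = 6(Δ_i − Δ_(i-1)) read
  1·σ_0 + 8·σ_1 + 3·σ_2 = 6(Δ_1 - Δ_0) = 16
  3·σ_1 + 12·σ_2 + 3·σ_3 = 6(Δ_2 - Δ_1) = 20
Natural end conditions: σ_0 = σ_3 = 0.
Hence σ_0 = 0, σ_1 = 44/29, σ_2 = 112/87, σ_3 = 0.
On [4, 7], S'(x) = b_2 + 2c_2·(x - 4) + 3d_2·(x - 4)² with b_2 = Δ_2 - h_2(2σ_2 + σ_3)/6 = 62/87, c_2 = σ_2/2 = 56/87, d_2 = (σ_3 - σ_2)/(6h_2) = -56/783. So S'(4) = 62/87.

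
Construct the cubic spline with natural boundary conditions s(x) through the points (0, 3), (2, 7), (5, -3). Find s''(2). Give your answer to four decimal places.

-3.2000

With σ_i denoting the second derivative at x_i, h_i = 2, 3, and Δ_i = (y_(i+1) − y_i)/h_i = 2, -10/3:
  2·σ_0 + 10·σ_1 + 3·σ_2 = 6(Δ_1 - Δ_0) = -32
Natural end conditions: σ_0 = σ_2 = 0.
Solving the tridiagonal system: σ_0 = 0, σ_1 = -16/5, σ_2 = 0.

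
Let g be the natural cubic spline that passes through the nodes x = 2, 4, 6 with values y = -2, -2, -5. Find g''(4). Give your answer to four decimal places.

With m_i denoting the second derivative at x_i, h_i = 2, 2, and Δ_i = (y_(i+1) − y_i)/h_i = 0, -3/2:
  2·m_0 + 8·m_1 + 2·m_2 = 6(Δ_1 - Δ_0) = -9
Natural end conditions: m_0 = m_2 = 0.
Hence m_0 = 0, m_1 = -9/8, m_2 = 0.

-1.1250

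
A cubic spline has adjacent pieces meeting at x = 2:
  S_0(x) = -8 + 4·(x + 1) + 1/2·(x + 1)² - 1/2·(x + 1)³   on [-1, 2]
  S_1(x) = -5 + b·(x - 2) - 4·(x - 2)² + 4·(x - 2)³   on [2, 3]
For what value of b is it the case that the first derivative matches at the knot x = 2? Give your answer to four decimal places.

S_0'(x) = 4 + 1·(x + 1) - 3/2·(x + 1)², so S_0'(2) = -13/2. On the right, S_1'(2) = b, so b = -13/2.

-6.5000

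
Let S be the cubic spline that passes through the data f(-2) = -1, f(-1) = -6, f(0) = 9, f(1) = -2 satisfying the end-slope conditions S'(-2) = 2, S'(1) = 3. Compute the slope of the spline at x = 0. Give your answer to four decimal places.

Write M_i for S''(x_i). With h_i = 1, 1, 1 and divided differences Δ_i = -5, 15, -11, the continuity of S' gives the tridiagonal system
  1·M_0 + 4·M_1 + 1·M_2 = 6(Δ_1 - Δ_0) = 120
  1·M_1 + 4·M_2 + 1·M_3 = 6(Δ_2 - Δ_1) = -156
Clamped end conditions give two more equations: 2h_0·M_0 + h_0·M_1 = 6(Δ_0 - S'(-2)) = -42 and h_2·M_2 + 2h_2·M_3 = 6(S'(1) - Δ_2) = 84.
Solving: M_0 = -776/15, M_1 = 922/15, M_2 = -1112/15, M_3 = 1186/15.
On [0, 1], S'(x) = b_2 + 2c_2·x + 3d_2·x² with b_2 = Δ_2 - h_2(2M_2 + M_3)/6 = 8/15, c_2 = M_2/2 = -556/15, d_2 = (M_3 - M_2)/(6h_2) = 383/15. So S'(0) = 8/15.

0.5333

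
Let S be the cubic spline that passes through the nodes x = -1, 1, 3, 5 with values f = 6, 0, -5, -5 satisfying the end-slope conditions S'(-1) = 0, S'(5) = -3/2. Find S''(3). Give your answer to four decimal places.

Let M_i = S''(x_i). Step sizes h_i = 2, 2, 2; slopes of the chords Δ_i = (y_(i+1) - y_i)/h_i = -3, -5/2, 0.
  2·M_0 + 8·M_1 + 2·M_2 = 6(Δ_1 - Δ_0) = 3
  2·M_1 + 8·M_2 + 2·M_3 = 6(Δ_2 - Δ_1) = 15
Clamped end conditions give two more equations: 2h_0·M_0 + h_0·M_1 = 6(Δ_0 - S'(-1)) = -18 and h_2·M_2 + 2h_2·M_3 = 6(S'(5) - Δ_2) = -9.
Solving the tridiagonal system: M_0 = -5, M_1 = 1, M_2 = 5/2, M_3 = -7/2.

2.5000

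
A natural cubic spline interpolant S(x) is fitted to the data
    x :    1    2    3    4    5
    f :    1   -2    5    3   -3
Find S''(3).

With M_i denoting the second derivative at x_i, h_i = 1, 1, 1, 1, and Δ_i = (y_(i+1) − y_i)/h_i = -3, 7, -2, -6:
  1·M_0 + 4·M_1 + 1·M_2 = 6(Δ_1 - Δ_0) = 60
  1·M_1 + 4·M_2 + 1·M_3 = 6(Δ_2 - Δ_1) = -54
  1·M_2 + 4·M_3 + 1·M_4 = 6(Δ_3 - Δ_2) = -24
Natural end conditions: M_0 = M_4 = 0.
Forward elimination and back-substitution give M_0 = 0, M_1 = 39/2, M_2 = -18, M_3 = -3/2, M_4 = 0.

-18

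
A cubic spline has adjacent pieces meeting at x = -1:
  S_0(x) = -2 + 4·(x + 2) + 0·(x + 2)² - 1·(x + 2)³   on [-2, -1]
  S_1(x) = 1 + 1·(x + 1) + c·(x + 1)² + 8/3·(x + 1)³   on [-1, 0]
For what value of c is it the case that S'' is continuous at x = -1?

S_0''(x) = 0 - 6·(x + 2), so S_0''(-1) = -6. On the right, S_1''(-1) = 2c, so c = -3.

-3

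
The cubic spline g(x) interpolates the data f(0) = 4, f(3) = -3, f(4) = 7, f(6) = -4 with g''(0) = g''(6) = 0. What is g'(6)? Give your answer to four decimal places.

-11.3014

Write σ_i for g''(x_i). With h_i = 3, 1, 2 and divided differences Δ_i = -7/3, 10, -11/2, the continuity of g' gives the tridiagonal system
  3·σ_0 + 8·σ_1 + 1·σ_2 = 6(Δ_1 - Δ_0) = 74
  1·σ_1 + 6·σ_2 + 2·σ_3 = 6(Δ_2 - Δ_1) = -93
Natural end conditions: σ_0 = σ_3 = 0.
Solving the tridiagonal system: σ_0 = 0, σ_1 = 537/47, σ_2 = -818/47, σ_3 = 0.
On [4, 6], g'(x) = b_2 + 2c_2·(x - 4) + 3d_2·(x - 4)² with b_2 = Δ_2 - h_2(2σ_2 + σ_3)/6 = 1721/282, c_2 = σ_2/2 = -409/47, d_2 = (σ_3 - σ_2)/(6h_2) = 409/282. So g'(6) = -3187/282.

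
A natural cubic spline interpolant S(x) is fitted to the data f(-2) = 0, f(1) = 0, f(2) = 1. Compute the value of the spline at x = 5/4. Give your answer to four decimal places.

0.2090

Put M_i = S'' at the i-th knot. Here h = (3, 1) and Δ = (0, 1), so the interior equations h_(i-1)·M_(i-1) + 2(h_(i-1)+h_i)·M_i + h_i·M_(i+1) = 6(Δ_i − Δ_(i-1)) read
  3·M_0 + 8·M_1 + 1·M_2 = 6(Δ_1 - Δ_0) = 6
Natural end conditions: M_0 = M_2 = 0.
Hence M_0 = 0, M_1 = 3/4, M_2 = 0.
On [1, 2], S(x) = 0 + 3/4·(x - 1) + 3/8·(x - 1)² - 1/8·(x - 1)³.
With (x - 1) = 1/4: S(5/4) = 107/512.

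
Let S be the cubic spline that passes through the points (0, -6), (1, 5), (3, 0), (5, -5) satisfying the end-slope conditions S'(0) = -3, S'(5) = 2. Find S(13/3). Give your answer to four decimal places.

With m_i denoting the second derivative at x_i, h_i = 1, 2, 2, and Δ_i = (y_(i+1) − y_i)/h_i = 11, -5/2, -5/2:
  1·m_0 + 6·m_1 + 2·m_2 = 6(Δ_1 - Δ_0) = -81
  2·m_1 + 8·m_2 + 2·m_3 = 6(Δ_2 - Δ_1) = 0
Clamped end conditions give two more equations: 2h_0·m_0 + h_0·m_1 = 6(Δ_0 - S'(0)) = 84 and h_2·m_2 + 2h_2·m_3 = 6(S'(5) - Δ_2) = 27.
Forward elimination and back-substitution give m_0 = 1244/23, m_1 = -556/23, m_2 = 229/46, m_3 = 98/23.
On [3, 5], S(x) = 0 - 333/46·(x - 3) + 229/92·(x - 3)² - 11/184·(x - 3)³.
With (x - 3) = 4/3: S(13/3) = -3334/621.

-5.3688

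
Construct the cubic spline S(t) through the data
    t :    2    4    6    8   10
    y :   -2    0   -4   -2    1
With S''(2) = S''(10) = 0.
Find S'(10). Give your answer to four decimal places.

1.3661

Let m_i = S''(x_i). Step sizes h_i = 2, 2, 2, 2; slopes of the chords Δ_i = (y_(i+1) - y_i)/h_i = 1, -2, 1, 3/2.
  2·m_0 + 8·m_1 + 2·m_2 = 6(Δ_1 - Δ_0) = -18
  2·m_1 + 8·m_2 + 2·m_3 = 6(Δ_2 - Δ_1) = 18
  2·m_2 + 8·m_3 + 2·m_4 = 6(Δ_3 - Δ_2) = 3
Natural end conditions: m_0 = m_4 = 0.
Solving the tridiagonal system: m_0 = 0, m_1 = -339/112, m_2 = 87/28, m_3 = -45/112, m_4 = 0.
On [8, 10], S'(t) = b_3 + 2c_3·(t - 8) + 3d_3·(t - 8)² with b_3 = Δ_3 - h_3(2m_3 + m_4)/6 = 99/56, c_3 = m_3/2 = -45/224, d_3 = (m_4 - m_3)/(6h_3) = 15/448. So S'(10) = 153/112.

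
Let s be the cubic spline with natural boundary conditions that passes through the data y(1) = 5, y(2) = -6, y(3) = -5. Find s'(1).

-14

With M_i denoting the second derivative at x_i, h_i = 1, 1, and Δ_i = (y_(i+1) − y_i)/h_i = -11, 1:
  1·M_0 + 4·M_1 + 1·M_2 = 6(Δ_1 - Δ_0) = 72
Natural end conditions: M_0 = M_2 = 0.
Solving the tridiagonal system: M_0 = 0, M_1 = 18, M_2 = 0.
On [1, 2], s'(x) = b_0 + 2c_0·(x - 1) + 3d_0·(x - 1)² with b_0 = Δ_0 - h_0(2M_0 + M_1)/6 = -14, c_0 = M_0/2 = 0, d_0 = (M_1 - M_0)/(6h_0) = 3. So s'(1) = -14.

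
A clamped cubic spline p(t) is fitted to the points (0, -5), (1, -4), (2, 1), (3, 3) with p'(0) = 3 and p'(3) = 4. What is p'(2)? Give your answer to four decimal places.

3.5333

With M_i denoting the second derivative at x_i, h_i = 1, 1, 1, and Δ_i = (y_(i+1) − y_i)/h_i = 1, 5, 2:
  1·M_0 + 4·M_1 + 1·M_2 = 6(Δ_1 - Δ_0) = 24
  1·M_1 + 4·M_2 + 1·M_3 = 6(Δ_2 - Δ_1) = -18
Clamped end conditions give two more equations: 2h_0·M_0 + h_0·M_1 = 6(Δ_0 - p'(0)) = -12 and h_2·M_2 + 2h_2·M_3 = 6(p'(3) - Δ_2) = 12.
Solving: M_0 = -176/15, M_1 = 172/15, M_2 = -152/15, M_3 = 166/15.
On [2, 3], p'(t) = b_2 + 2c_2·(t - 2) + 3d_2·(t - 2)² with b_2 = Δ_2 - h_2(2M_2 + M_3)/6 = 53/15, c_2 = M_2/2 = -76/15, d_2 = (M_3 - M_2)/(6h_2) = 53/15. So p'(2) = 53/15.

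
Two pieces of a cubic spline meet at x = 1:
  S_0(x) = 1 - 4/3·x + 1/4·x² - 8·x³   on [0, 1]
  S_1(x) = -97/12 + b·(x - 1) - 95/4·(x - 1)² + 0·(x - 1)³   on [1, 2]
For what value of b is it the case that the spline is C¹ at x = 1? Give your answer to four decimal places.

-24.8333

S_0'(x) = -4/3 + 1/2·x - 24·x², so S_0'(1) = -149/6. On the right, S_1'(1) = b, so b = -149/6.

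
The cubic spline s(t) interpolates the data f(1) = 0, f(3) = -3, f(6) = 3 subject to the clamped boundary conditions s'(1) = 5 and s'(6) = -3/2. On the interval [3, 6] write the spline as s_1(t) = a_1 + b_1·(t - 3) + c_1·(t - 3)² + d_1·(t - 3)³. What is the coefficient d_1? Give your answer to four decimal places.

With m_i denoting the second derivative at x_i, h_i = 2, 3, and Δ_i = (y_(i+1) − y_i)/h_i = -3/2, 2:
  2·m_0 + 10·m_1 + 3·m_2 = 6(Δ_1 - Δ_0) = 21
Clamped end conditions give two more equations: 2h_0·m_0 + h_0·m_1 = 6(Δ_0 - s'(1)) = -39 and h_1·m_1 + 2h_1·m_2 = 6(s'(6) - Δ_1) = -21.
Solving the tridiagonal system: m_0 = -263/20, m_1 = 34/5, m_2 = -69/10.
On [3, 6], with s_1(t) = a_1 + b_1·(t - 3) + c_1·(t - 3)² + d_1·(t - 3)³: c_1 = m_1/2 = 17/5, d_1 = (m_2 - m_1)/(6h_1) = -137/180, b_1 = Δ_1 - h_1(2m_1 + m_2)/6 = -27/20.

-0.7611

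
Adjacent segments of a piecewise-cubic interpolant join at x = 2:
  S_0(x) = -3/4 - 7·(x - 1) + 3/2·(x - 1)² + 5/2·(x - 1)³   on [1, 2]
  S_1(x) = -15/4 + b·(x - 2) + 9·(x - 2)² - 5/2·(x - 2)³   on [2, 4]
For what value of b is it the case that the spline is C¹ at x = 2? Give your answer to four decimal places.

3.5000

S_0'(x) = -7 + 3·(x - 1) + 15/2·(x - 1)², so S_0'(2) = 7/2. On the right, S_1'(2) = b, so b = 7/2.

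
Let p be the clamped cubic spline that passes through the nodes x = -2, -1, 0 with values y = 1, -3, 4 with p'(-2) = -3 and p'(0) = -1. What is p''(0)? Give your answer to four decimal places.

Put m_i = p'' at the i-th knot. Here h = (1, 1) and Δ = (-4, 7), so the interior equations h_(i-1)·m_(i-1) + 2(h_(i-1)+h_i)·m_i + h_i·m_(i+1) = 6(Δ_i − Δ_(i-1)) read
  1·m_0 + 4·m_1 + 1·m_2 = 6(Δ_1 - Δ_0) = 66
Clamped end conditions give two more equations: 2h_0·m_0 + h_0·m_1 = 6(Δ_0 - p'(-2)) = -6 and h_1·m_1 + 2h_1·m_2 = 6(p'(0) - Δ_1) = -48.
Solving the tridiagonal system: m_0 = -37/2, m_1 = 31, m_2 = -79/2.

-39.5000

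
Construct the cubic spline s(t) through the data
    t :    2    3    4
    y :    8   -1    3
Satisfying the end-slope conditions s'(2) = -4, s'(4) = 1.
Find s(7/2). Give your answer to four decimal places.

Put M_i = s'' at the i-th knot. Here h = (1, 1) and Δ = (-9, 4), so the interior equations h_(i-1)·M_(i-1) + 2(h_(i-1)+h_i)·M_i + h_i·M_(i+1) = 6(Δ_i − Δ_(i-1)) read
  1·M_0 + 4·M_1 + 1·M_2 = 6(Δ_1 - Δ_0) = 78
Clamped end conditions give two more equations: 2h_0·M_0 + h_0·M_1 = 6(Δ_0 - s'(2)) = -30 and h_1·M_1 + 2h_1·M_2 = 6(s'(4) - Δ_1) = -18.
Hence M_0 = -32, M_1 = 34, M_2 = -26.
On [3, 4], s(t) = -1 - 3·(t - 3) + 17·(t - 3)² - 10·(t - 3)³.
With (t - 3) = 1/2: s(7/2) = 1/2.

0.5000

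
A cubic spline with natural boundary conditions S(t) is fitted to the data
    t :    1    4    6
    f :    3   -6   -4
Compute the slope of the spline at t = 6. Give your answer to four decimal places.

1.8000

Let σ_i = S''(x_i). Step sizes h_i = 3, 2; slopes of the chords Δ_i = (y_(i+1) - y_i)/h_i = -3, 1.
  3·σ_0 + 10·σ_1 + 2·σ_2 = 6(Δ_1 - Δ_0) = 24
Natural end conditions: σ_0 = σ_2 = 0.
Solving the tridiagonal system: σ_0 = 0, σ_1 = 12/5, σ_2 = 0.
On [4, 6], S'(t) = b_1 + 2c_1·(t - 4) + 3d_1·(t - 4)² with b_1 = Δ_1 - h_1(2σ_1 + σ_2)/6 = -3/5, c_1 = σ_1/2 = 6/5, d_1 = (σ_2 - σ_1)/(6h_1) = -1/5. So S'(6) = 9/5.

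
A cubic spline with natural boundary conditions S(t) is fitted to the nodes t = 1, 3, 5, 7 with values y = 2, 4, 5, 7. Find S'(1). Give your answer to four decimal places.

1.1667

Let M_i = S''(x_i). Step sizes h_i = 2, 2, 2; slopes of the chords Δ_i = (y_(i+1) - y_i)/h_i = 1, 1/2, 1.
  2·M_0 + 8·M_1 + 2·M_2 = 6(Δ_1 - Δ_0) = -3
  2·M_1 + 8·M_2 + 2·M_3 = 6(Δ_2 - Δ_1) = 3
Natural end conditions: M_0 = M_3 = 0.
Forward elimination and back-substitution give M_0 = 0, M_1 = -1/2, M_2 = 1/2, M_3 = 0.
On [1, 3], S'(t) = b_0 + 2c_0·(t - 1) + 3d_0·(t - 1)² with b_0 = Δ_0 - h_0(2M_0 + M_1)/6 = 7/6, c_0 = M_0/2 = 0, d_0 = (M_1 - M_0)/(6h_0) = -1/24. So S'(1) = 7/6.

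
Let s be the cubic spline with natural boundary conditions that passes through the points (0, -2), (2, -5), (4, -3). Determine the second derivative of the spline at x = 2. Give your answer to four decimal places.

1.8750

Put σ_i = s'' at the i-th knot. Here h = (2, 2) and Δ = (-3/2, 1), so the interior equations h_(i-1)·σ_(i-1) + 2(h_(i-1)+h_i)·σ_i + h_i·σ_(i+1) = 6(Δ_i − Δ_(i-1)) read
  2·σ_0 + 8·σ_1 + 2·σ_2 = 6(Δ_1 - Δ_0) = 15
Natural end conditions: σ_0 = σ_2 = 0.
Solving: σ_0 = 0, σ_1 = 15/8, σ_2 = 0.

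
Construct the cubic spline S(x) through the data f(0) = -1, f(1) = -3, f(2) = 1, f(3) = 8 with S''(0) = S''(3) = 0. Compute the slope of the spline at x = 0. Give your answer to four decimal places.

-3.4000

Let M_i = S''(x_i). Step sizes h_i = 1, 1, 1; slopes of the chords Δ_i = (y_(i+1) - y_i)/h_i = -2, 4, 7.
  1·M_0 + 4·M_1 + 1·M_2 = 6(Δ_1 - Δ_0) = 36
  1·M_1 + 4·M_2 + 1·M_3 = 6(Δ_2 - Δ_1) = 18
Natural end conditions: M_0 = M_3 = 0.
Forward elimination and back-substitution give M_0 = 0, M_1 = 42/5, M_2 = 12/5, M_3 = 0.
On [0, 1], S'(x) = b_0 + 2c_0·x + 3d_0·x² with b_0 = Δ_0 - h_0(2M_0 + M_1)/6 = -17/5, c_0 = M_0/2 = 0, d_0 = (M_1 - M_0)/(6h_0) = 7/5. So S'(0) = -17/5.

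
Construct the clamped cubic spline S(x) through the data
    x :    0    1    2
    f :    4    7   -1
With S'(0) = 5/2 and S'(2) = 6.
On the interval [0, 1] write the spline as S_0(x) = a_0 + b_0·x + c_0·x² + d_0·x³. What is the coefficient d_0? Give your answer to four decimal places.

Put σ_i = S'' at the i-th knot. Here h = (1, 1) and Δ = (3, -8), so the interior equations h_(i-1)·σ_(i-1) + 2(h_(i-1)+h_i)·σ_i + h_i·σ_(i+1) = 6(Δ_i − Δ_(i-1)) read
  1·σ_0 + 4·σ_1 + 1·σ_2 = 6(Δ_1 - Δ_0) = -66
Clamped end conditions give two more equations: 2h_0·σ_0 + h_0·σ_1 = 6(Δ_0 - S'(0)) = 3 and h_1·σ_1 + 2h_1·σ_2 = 6(S'(2) - Δ_1) = 84.
Solving: σ_0 = 79/4, σ_1 = -73/2, σ_2 = 241/4.
On [0, 1], with S_0(x) = a_0 + b_0·x + c_0·x² + d_0·x³: c_0 = σ_0/2 = 79/8, d_0 = (σ_1 - σ_0)/(6h_0) = -75/8, b_0 = Δ_0 - h_0(2σ_0 + σ_1)/6 = 5/2.

-9.3750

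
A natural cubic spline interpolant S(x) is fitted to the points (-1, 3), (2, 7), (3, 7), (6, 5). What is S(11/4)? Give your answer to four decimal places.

7.0580

Put m_i = S'' at the i-th knot. Here h = (3, 1, 3) and Δ = (4/3, 0, -2/3), so the interior equations h_(i-1)·m_(i-1) + 2(h_(i-1)+h_i)·m_i + h_i·m_(i+1) = 6(Δ_i − Δ_(i-1)) read
  3·m_0 + 8·m_1 + 1·m_2 = 6(Δ_1 - Δ_0) = -8
  1·m_1 + 8·m_2 + 3·m_3 = 6(Δ_2 - Δ_1) = -4
Natural end conditions: m_0 = m_3 = 0.
Solving: m_0 = 0, m_1 = -20/21, m_2 = -8/21, m_3 = 0.
On [2, 3], S(x) = 7 + 8/21·(x - 2) - 10/21·(x - 2)² + 2/21·(x - 2)³.
With (x - 2) = 3/4: S(11/4) = 1581/224.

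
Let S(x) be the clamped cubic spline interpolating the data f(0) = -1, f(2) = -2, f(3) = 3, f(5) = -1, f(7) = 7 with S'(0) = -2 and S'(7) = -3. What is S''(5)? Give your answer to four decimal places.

11.6393

Write σ_i for S''(x_i). With h_i = 2, 1, 2, 2 and divided differences Δ_i = -1/2, 5, -2, 4, the continuity of S' gives the tridiagonal system
  2·σ_0 + 6·σ_1 + 1·σ_2 = 6(Δ_1 - Δ_0) = 33
  1·σ_1 + 6·σ_2 + 2·σ_3 = 6(Δ_2 - Δ_1) = -42
  2·σ_2 + 8·σ_3 + 2·σ_4 = 6(Δ_3 - Δ_2) = 36
Clamped end conditions give two more equations: 2h_0·σ_0 + h_0·σ_1 = 6(Δ_0 - S'(0)) = 9 and h_3·σ_3 + 2h_3·σ_4 = 6(S'(7) - Δ_3) = -42.
Solving: σ_0 = -445/244, σ_1 = 497/61, σ_2 = -1493/122, σ_3 = 710/61, σ_4 = -1991/122.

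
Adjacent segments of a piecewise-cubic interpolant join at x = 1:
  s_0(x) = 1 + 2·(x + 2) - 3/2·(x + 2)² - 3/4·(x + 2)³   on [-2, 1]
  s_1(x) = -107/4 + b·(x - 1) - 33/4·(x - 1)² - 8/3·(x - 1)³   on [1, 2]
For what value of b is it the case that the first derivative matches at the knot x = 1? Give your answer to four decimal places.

s_0'(x) = 2 - 3·(x + 2) - 9/4·(x + 2)², so s_0'(1) = -109/4. On the right, s_1'(1) = b, so b = -109/4.

-27.2500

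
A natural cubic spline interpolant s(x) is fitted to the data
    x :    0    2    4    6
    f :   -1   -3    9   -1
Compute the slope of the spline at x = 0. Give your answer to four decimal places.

Put m_i = s'' at the i-th knot. Here h = (2, 2, 2) and Δ = (-1, 6, -5), so the interior equations h_(i-1)·m_(i-1) + 2(h_(i-1)+h_i)·m_i + h_i·m_(i+1) = 6(Δ_i − Δ_(i-1)) read
  2·m_0 + 8·m_1 + 2·m_2 = 6(Δ_1 - Δ_0) = 42
  2·m_1 + 8·m_2 + 2·m_3 = 6(Δ_2 - Δ_1) = -66
Natural end conditions: m_0 = m_3 = 0.
Solving: m_0 = 0, m_1 = 39/5, m_2 = -51/5, m_3 = 0.
On [0, 2], s'(x) = b_0 + 2c_0·x + 3d_0·x² with b_0 = Δ_0 - h_0(2m_0 + m_1)/6 = -18/5, c_0 = m_0/2 = 0, d_0 = (m_1 - m_0)/(6h_0) = 13/20. So s'(0) = -18/5.

-3.6000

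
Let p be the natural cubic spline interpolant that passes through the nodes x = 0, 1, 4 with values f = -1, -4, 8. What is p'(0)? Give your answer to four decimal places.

Put M_i = p'' at the i-th knot. Here h = (1, 3) and Δ = (-3, 4), so the interior equations h_(i-1)·M_(i-1) + 2(h_(i-1)+h_i)·M_i + h_i·M_(i+1) = 6(Δ_i − Δ_(i-1)) read
  1·M_0 + 8·M_1 + 3·M_2 = 6(Δ_1 - Δ_0) = 42
Natural end conditions: M_0 = M_2 = 0.
Solving: M_0 = 0, M_1 = 21/4, M_2 = 0.
On [0, 1], p'(x) = b_0 + 2c_0·x + 3d_0·x² with b_0 = Δ_0 - h_0(2M_0 + M_1)/6 = -31/8, c_0 = M_0/2 = 0, d_0 = (M_1 - M_0)/(6h_0) = 7/8. So p'(0) = -31/8.

-3.8750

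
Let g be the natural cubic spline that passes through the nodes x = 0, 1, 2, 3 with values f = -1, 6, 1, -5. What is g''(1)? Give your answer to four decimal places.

-18.8000

Let m_i = g''(x_i). Step sizes h_i = 1, 1, 1; slopes of the chords Δ_i = (y_(i+1) - y_i)/h_i = 7, -5, -6.
  1·m_0 + 4·m_1 + 1·m_2 = 6(Δ_1 - Δ_0) = -72
  1·m_1 + 4·m_2 + 1·m_3 = 6(Δ_2 - Δ_1) = -6
Natural end conditions: m_0 = m_3 = 0.
Forward elimination and back-substitution give m_0 = 0, m_1 = -94/5, m_2 = 16/5, m_3 = 0.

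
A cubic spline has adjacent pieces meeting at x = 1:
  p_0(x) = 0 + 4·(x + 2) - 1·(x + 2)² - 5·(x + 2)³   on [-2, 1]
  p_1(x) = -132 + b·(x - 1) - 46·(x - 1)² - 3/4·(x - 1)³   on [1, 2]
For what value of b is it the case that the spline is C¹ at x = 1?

p_0'(x) = 4 - 2·(x + 2) - 15·(x + 2)², so p_0'(1) = -137. On the right, p_1'(1) = b, so b = -137.

-137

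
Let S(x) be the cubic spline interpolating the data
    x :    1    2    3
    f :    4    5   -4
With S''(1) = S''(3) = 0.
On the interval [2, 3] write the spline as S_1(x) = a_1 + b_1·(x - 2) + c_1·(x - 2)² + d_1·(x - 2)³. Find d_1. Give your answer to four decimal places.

2.5000

Put m_i = S'' at the i-th knot. Here h = (1, 1) and Δ = (1, -9), so the interior equations h_(i-1)·m_(i-1) + 2(h_(i-1)+h_i)·m_i + h_i·m_(i+1) = 6(Δ_i − Δ_(i-1)) read
  1·m_0 + 4·m_1 + 1·m_2 = 6(Δ_1 - Δ_0) = -60
Natural end conditions: m_0 = m_2 = 0.
Solving the tridiagonal system: m_0 = 0, m_1 = -15, m_2 = 0.
On [2, 3], with S_1(x) = a_1 + b_1·(x - 2) + c_1·(x - 2)² + d_1·(x - 2)³: c_1 = m_1/2 = -15/2, d_1 = (m_2 - m_1)/(6h_1) = 5/2, b_1 = Δ_1 - h_1(2m_1 + m_2)/6 = -4.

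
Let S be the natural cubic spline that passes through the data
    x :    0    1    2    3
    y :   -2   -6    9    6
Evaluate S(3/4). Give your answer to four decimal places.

With M_i denoting the second derivative at x_i, h_i = 1, 1, 1, and Δ_i = (y_(i+1) − y_i)/h_i = -4, 15, -3:
  1·M_0 + 4·M_1 + 1·M_2 = 6(Δ_1 - Δ_0) = 114
  1·M_1 + 4·M_2 + 1·M_3 = 6(Δ_2 - Δ_1) = -108
Natural end conditions: M_0 = M_3 = 0.
Hence M_0 = 0, M_1 = 188/5, M_2 = -182/5, M_3 = 0.
On [0, 1], S(x) = -2 - 154/15·x + 0·x² + 94/15·x³.
With x = 3/4: S(3/4) = -1129/160.

-7.0563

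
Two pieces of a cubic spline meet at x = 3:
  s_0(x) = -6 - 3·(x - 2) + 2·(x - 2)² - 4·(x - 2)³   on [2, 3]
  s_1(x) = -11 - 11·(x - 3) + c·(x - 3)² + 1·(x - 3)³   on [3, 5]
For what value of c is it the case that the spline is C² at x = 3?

-10

s_0''(x) = 4 - 24·(x - 2), so s_0''(3) = -20. On the right, s_1''(3) = 2c, so c = -10.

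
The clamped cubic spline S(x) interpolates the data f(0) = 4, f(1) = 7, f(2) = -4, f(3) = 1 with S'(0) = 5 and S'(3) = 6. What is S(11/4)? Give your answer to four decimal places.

-0.8344

Put M_i = S'' at the i-th knot. Here h = (1, 1, 1) and Δ = (3, -11, 5), so the interior equations h_(i-1)·M_(i-1) + 2(h_(i-1)+h_i)·M_i + h_i·M_(i+1) = 6(Δ_i − Δ_(i-1)) read
  1·M_0 + 4·M_1 + 1·M_2 = 6(Δ_1 - Δ_0) = -84
  1·M_1 + 4·M_2 + 1·M_3 = 6(Δ_2 - Δ_1) = 96
Clamped end conditions give two more equations: 2h_0·M_0 + h_0·M_1 = 6(Δ_0 - S'(0)) = -12 and h_2·M_2 + 2h_2·M_3 = 6(S'(3) - Δ_2) = 6.
Hence M_0 = 154/15, M_1 = -488/15, M_2 = 538/15, M_3 = -224/15.
On [2, 3], S(x) = -4 - 67/15·(x - 2) + 269/15·(x - 2)² - 127/15·(x - 2)³.
With (x - 2) = 3/4: S(11/4) = -267/320.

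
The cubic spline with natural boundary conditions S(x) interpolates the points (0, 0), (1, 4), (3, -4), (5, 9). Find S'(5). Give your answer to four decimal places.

Write σ_i for S''(x_i). With h_i = 1, 2, 2 and divided differences Δ_i = 4, -4, 13/2, the continuity of S' gives the tridiagonal system
  1·σ_0 + 6·σ_1 + 2·σ_2 = 6(Δ_1 - Δ_0) = -48
  2·σ_1 + 8·σ_2 + 2·σ_3 = 6(Δ_2 - Δ_1) = 63
Natural end conditions: σ_0 = σ_3 = 0.
Forward elimination and back-substitution give σ_0 = 0, σ_1 = -255/22, σ_2 = 237/22, σ_3 = 0.
On [3, 5], S'(x) = b_2 + 2c_2·(x - 3) + 3d_2·(x - 3)² with b_2 = Δ_2 - h_2(2σ_2 + σ_3)/6 = -15/22, c_2 = σ_2/2 = 237/44, d_2 = (σ_3 - σ_2)/(6h_2) = -79/88. So S'(5) = 111/11.

10.0909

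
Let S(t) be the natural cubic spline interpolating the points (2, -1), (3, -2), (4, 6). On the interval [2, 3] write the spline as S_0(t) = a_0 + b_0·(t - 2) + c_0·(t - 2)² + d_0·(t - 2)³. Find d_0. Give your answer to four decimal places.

2.2500

With M_i denoting the second derivative at x_i, h_i = 1, 1, and Δ_i = (y_(i+1) − y_i)/h_i = -1, 8:
  1·M_0 + 4·M_1 + 1·M_2 = 6(Δ_1 - Δ_0) = 54
Natural end conditions: M_0 = M_2 = 0.
Solving the tridiagonal system: M_0 = 0, M_1 = 27/2, M_2 = 0.
On [2, 3], with S_0(t) = a_0 + b_0·(t - 2) + c_0·(t - 2)² + d_0·(t - 2)³: c_0 = M_0/2 = 0, d_0 = (M_1 - M_0)/(6h_0) = 9/4, b_0 = Δ_0 - h_0(2M_0 + M_1)/6 = -13/4.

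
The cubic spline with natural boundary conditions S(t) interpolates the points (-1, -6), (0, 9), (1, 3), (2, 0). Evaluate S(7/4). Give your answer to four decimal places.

Put M_i = S'' at the i-th knot. Here h = (1, 1, 1) and Δ = (15, -6, -3), so the interior equations h_(i-1)·M_(i-1) + 2(h_(i-1)+h_i)·M_i + h_i·M_(i+1) = 6(Δ_i − Δ_(i-1)) read
  1·M_0 + 4·M_1 + 1·M_2 = 6(Δ_1 - Δ_0) = -126
  1·M_1 + 4·M_2 + 1·M_3 = 6(Δ_2 - Δ_1) = 18
Natural end conditions: M_0 = M_3 = 0.
Solving: M_0 = 0, M_1 = -174/5, M_2 = 66/5, M_3 = 0.
On [1, 2], S(t) = 3 - 37/5·(t - 1) + 33/5·(t - 1)² - 11/5·(t - 1)³.
With (t - 1) = 3/4: S(7/4) = 15/64.

0.2344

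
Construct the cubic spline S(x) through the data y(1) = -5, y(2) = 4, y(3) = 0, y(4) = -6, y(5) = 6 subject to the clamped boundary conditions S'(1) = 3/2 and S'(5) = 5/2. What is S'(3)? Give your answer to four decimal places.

With σ_i denoting the second derivative at x_i, h_i = 1, 1, 1, 1, and Δ_i = (y_(i+1) − y_i)/h_i = 9, -4, -6, 12:
  1·σ_0 + 4·σ_1 + 1·σ_2 = 6(Δ_1 - Δ_0) = -78
  1·σ_1 + 4·σ_2 + 1·σ_3 = 6(Δ_2 - Δ_1) = -12
  1·σ_2 + 4·σ_3 + 1·σ_4 = 6(Δ_3 - Δ_2) = 108
Clamped end conditions give two more equations: 2h_0·σ_0 + h_0·σ_1 = 6(Δ_0 - S'(1)) = 45 and h_3·σ_3 + 2h_3·σ_4 = 6(S'(5) - Δ_3) = -57.
Solving: σ_0 = 503/14, σ_1 = -188/7, σ_2 = -13/2, σ_3 = 286/7, σ_4 = -685/14.
On [3, 4], S'(x) = b_2 + 2c_2·(x - 3) + 3d_2·(x - 3)² with b_2 = Δ_2 - h_2(2σ_2 + σ_3)/6 = -149/14, c_2 = σ_2/2 = -13/4, d_2 = (σ_3 - σ_2)/(6h_2) = 221/28. So S'(3) = -149/14.

-10.6429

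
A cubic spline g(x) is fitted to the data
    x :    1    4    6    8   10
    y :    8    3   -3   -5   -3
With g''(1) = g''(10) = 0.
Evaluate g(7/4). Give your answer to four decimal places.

7.1362

Let σ_i = g''(x_i). Step sizes h_i = 3, 2, 2, 2; slopes of the chords Δ_i = (y_(i+1) - y_i)/h_i = -5/3, -3, -1, 1.
  3·σ_0 + 10·σ_1 + 2·σ_2 = 6(Δ_1 - Δ_0) = -8
  2·σ_1 + 8·σ_2 + 2·σ_3 = 6(Δ_2 - Δ_1) = 12
  2·σ_2 + 8·σ_3 + 2·σ_4 = 6(Δ_3 - Δ_2) = 12
Natural end conditions: σ_0 = σ_4 = 0.
Hence σ_0 = 0, σ_1 = -78/71, σ_2 = 106/71, σ_3 = 80/71, σ_4 = 0.
On [1, 4], g(x) = 8 - 238/213·(x - 1) + 0·(x - 1)² - 13/213·(x - 1)³.
With (x - 1) = 3/4: g(7/4) = 32427/4544.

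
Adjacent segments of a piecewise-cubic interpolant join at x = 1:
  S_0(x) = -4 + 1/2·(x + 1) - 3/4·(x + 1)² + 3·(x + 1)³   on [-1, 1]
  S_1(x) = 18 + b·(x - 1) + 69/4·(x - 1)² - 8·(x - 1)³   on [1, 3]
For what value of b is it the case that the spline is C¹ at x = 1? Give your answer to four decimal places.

S_0'(x) = 1/2 - 3/2·(x + 1) + 9·(x + 1)², so S_0'(1) = 67/2. On the right, S_1'(1) = b, so b = 67/2.

33.5000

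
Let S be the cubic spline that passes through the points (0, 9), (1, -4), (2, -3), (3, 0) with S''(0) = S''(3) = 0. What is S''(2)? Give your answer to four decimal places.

-2.4000

Let m_i = S''(x_i). Step sizes h_i = 1, 1, 1; slopes of the chords Δ_i = (y_(i+1) - y_i)/h_i = -13, 1, 3.
  1·m_0 + 4·m_1 + 1·m_2 = 6(Δ_1 - Δ_0) = 84
  1·m_1 + 4·m_2 + 1·m_3 = 6(Δ_2 - Δ_1) = 12
Natural end conditions: m_0 = m_3 = 0.
Forward elimination and back-substitution give m_0 = 0, m_1 = 108/5, m_2 = -12/5, m_3 = 0.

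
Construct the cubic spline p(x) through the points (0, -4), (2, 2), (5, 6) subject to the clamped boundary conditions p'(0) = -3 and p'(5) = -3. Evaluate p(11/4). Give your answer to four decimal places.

Let M_i = p''(x_i). Step sizes h_i = 2, 3; slopes of the chords Δ_i = (y_(i+1) - y_i)/h_i = 3, 4/3.
  2·M_0 + 10·M_1 + 3·M_2 = 6(Δ_1 - Δ_0) = -10
Clamped end conditions give two more equations: 2h_0·M_0 + h_0·M_1 = 6(Δ_0 - p'(0)) = 36 and h_1·M_1 + 2h_1·M_2 = 6(p'(5) - Δ_1) = -26.
Solving the tridiagonal system: M_0 = 10, M_1 = -2, M_2 = -10/3.
On [2, 5], p(x) = 2 + 5·(x - 2) - 1·(x - 2)² - 2/27·(x - 2)³.
With (x - 2) = 3/4: p(11/4) = 165/32.

5.1563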